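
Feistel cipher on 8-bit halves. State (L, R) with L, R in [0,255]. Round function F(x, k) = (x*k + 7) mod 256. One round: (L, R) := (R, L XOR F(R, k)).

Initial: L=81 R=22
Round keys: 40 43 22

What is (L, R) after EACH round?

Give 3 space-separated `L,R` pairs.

Answer: 22,38 38,127 127,215

Derivation:
Round 1 (k=40): L=22 R=38
Round 2 (k=43): L=38 R=127
Round 3 (k=22): L=127 R=215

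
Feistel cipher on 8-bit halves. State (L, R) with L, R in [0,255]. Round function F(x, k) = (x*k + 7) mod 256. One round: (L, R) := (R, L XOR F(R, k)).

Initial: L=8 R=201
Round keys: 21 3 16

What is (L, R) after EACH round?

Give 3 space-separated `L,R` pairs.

Answer: 201,140 140,98 98,171

Derivation:
Round 1 (k=21): L=201 R=140
Round 2 (k=3): L=140 R=98
Round 3 (k=16): L=98 R=171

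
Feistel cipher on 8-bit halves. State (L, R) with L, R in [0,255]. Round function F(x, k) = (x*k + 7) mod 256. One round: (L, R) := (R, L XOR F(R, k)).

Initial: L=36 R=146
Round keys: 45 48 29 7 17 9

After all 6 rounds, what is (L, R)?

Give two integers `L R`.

Answer: 179 181

Derivation:
Round 1 (k=45): L=146 R=149
Round 2 (k=48): L=149 R=101
Round 3 (k=29): L=101 R=237
Round 4 (k=7): L=237 R=231
Round 5 (k=17): L=231 R=179
Round 6 (k=9): L=179 R=181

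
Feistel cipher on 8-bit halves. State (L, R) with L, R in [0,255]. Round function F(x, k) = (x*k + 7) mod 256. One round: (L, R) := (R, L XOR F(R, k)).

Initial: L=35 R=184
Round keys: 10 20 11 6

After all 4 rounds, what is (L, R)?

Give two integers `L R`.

Answer: 24 184

Derivation:
Round 1 (k=10): L=184 R=20
Round 2 (k=20): L=20 R=47
Round 3 (k=11): L=47 R=24
Round 4 (k=6): L=24 R=184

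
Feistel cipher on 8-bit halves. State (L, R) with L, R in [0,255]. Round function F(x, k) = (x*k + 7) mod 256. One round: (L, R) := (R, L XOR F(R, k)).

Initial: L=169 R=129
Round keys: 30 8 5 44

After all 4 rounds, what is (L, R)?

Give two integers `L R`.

Answer: 9 117

Derivation:
Round 1 (k=30): L=129 R=140
Round 2 (k=8): L=140 R=230
Round 3 (k=5): L=230 R=9
Round 4 (k=44): L=9 R=117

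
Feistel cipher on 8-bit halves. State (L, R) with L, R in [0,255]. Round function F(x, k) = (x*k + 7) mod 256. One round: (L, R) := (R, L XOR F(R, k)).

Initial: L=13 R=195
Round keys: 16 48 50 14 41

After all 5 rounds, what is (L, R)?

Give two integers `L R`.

Answer: 201 13

Derivation:
Round 1 (k=16): L=195 R=58
Round 2 (k=48): L=58 R=36
Round 3 (k=50): L=36 R=53
Round 4 (k=14): L=53 R=201
Round 5 (k=41): L=201 R=13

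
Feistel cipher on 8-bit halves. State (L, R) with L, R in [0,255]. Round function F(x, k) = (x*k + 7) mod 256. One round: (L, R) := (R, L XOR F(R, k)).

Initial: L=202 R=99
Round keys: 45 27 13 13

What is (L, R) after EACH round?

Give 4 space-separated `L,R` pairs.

Round 1 (k=45): L=99 R=164
Round 2 (k=27): L=164 R=48
Round 3 (k=13): L=48 R=211
Round 4 (k=13): L=211 R=142

Answer: 99,164 164,48 48,211 211,142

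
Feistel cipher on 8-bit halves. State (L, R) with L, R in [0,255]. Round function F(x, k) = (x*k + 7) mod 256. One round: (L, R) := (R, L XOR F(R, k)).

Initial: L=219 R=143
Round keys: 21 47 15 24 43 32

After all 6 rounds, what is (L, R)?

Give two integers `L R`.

Answer: 174 57

Derivation:
Round 1 (k=21): L=143 R=25
Round 2 (k=47): L=25 R=17
Round 3 (k=15): L=17 R=31
Round 4 (k=24): L=31 R=254
Round 5 (k=43): L=254 R=174
Round 6 (k=32): L=174 R=57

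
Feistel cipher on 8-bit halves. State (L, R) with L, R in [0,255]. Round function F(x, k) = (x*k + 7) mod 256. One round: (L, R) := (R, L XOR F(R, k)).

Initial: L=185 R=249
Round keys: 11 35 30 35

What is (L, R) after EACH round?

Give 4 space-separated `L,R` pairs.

Answer: 249,3 3,137 137,22 22,128

Derivation:
Round 1 (k=11): L=249 R=3
Round 2 (k=35): L=3 R=137
Round 3 (k=30): L=137 R=22
Round 4 (k=35): L=22 R=128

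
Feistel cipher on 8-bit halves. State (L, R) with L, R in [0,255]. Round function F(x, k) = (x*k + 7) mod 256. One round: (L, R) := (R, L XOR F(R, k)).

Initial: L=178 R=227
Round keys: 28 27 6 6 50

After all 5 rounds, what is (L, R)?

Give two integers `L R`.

Answer: 198 7

Derivation:
Round 1 (k=28): L=227 R=105
Round 2 (k=27): L=105 R=249
Round 3 (k=6): L=249 R=180
Round 4 (k=6): L=180 R=198
Round 5 (k=50): L=198 R=7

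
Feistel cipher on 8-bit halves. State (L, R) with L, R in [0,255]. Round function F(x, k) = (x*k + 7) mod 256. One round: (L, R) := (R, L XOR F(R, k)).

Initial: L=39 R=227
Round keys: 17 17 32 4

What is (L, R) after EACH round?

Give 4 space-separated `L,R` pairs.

Round 1 (k=17): L=227 R=61
Round 2 (k=17): L=61 R=247
Round 3 (k=32): L=247 R=218
Round 4 (k=4): L=218 R=152

Answer: 227,61 61,247 247,218 218,152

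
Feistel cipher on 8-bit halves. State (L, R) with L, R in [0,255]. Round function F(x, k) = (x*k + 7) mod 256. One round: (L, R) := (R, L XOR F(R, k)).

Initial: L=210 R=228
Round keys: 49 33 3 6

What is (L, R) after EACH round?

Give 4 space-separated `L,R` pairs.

Round 1 (k=49): L=228 R=121
Round 2 (k=33): L=121 R=68
Round 3 (k=3): L=68 R=170
Round 4 (k=6): L=170 R=71

Answer: 228,121 121,68 68,170 170,71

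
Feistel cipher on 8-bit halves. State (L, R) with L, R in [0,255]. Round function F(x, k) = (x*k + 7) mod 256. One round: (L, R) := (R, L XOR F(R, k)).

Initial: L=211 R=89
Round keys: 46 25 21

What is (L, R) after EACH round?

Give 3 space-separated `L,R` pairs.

Round 1 (k=46): L=89 R=214
Round 2 (k=25): L=214 R=180
Round 3 (k=21): L=180 R=29

Answer: 89,214 214,180 180,29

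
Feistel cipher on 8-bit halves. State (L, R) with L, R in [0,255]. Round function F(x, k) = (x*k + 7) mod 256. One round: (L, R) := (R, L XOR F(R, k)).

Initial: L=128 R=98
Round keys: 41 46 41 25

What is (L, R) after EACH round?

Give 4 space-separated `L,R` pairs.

Round 1 (k=41): L=98 R=57
Round 2 (k=46): L=57 R=39
Round 3 (k=41): L=39 R=127
Round 4 (k=25): L=127 R=73

Answer: 98,57 57,39 39,127 127,73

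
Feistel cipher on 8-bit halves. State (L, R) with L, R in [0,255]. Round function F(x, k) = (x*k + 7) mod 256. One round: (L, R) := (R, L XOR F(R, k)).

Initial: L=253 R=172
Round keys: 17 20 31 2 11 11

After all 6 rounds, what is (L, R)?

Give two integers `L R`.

Round 1 (k=17): L=172 R=142
Round 2 (k=20): L=142 R=179
Round 3 (k=31): L=179 R=58
Round 4 (k=2): L=58 R=200
Round 5 (k=11): L=200 R=165
Round 6 (k=11): L=165 R=214

Answer: 165 214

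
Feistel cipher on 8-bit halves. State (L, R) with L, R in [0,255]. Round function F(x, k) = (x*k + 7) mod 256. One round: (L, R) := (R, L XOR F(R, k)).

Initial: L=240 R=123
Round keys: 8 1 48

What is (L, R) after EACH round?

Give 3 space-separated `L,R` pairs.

Round 1 (k=8): L=123 R=47
Round 2 (k=1): L=47 R=77
Round 3 (k=48): L=77 R=88

Answer: 123,47 47,77 77,88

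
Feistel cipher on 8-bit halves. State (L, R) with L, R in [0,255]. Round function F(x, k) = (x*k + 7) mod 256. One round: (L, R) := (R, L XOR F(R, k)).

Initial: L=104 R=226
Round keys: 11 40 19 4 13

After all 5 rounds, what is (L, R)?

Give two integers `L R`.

Round 1 (k=11): L=226 R=213
Round 2 (k=40): L=213 R=173
Round 3 (k=19): L=173 R=11
Round 4 (k=4): L=11 R=158
Round 5 (k=13): L=158 R=6

Answer: 158 6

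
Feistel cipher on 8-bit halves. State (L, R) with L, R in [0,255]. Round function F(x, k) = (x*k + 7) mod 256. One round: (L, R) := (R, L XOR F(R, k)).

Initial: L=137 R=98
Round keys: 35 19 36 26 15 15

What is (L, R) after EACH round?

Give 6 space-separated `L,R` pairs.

Round 1 (k=35): L=98 R=228
Round 2 (k=19): L=228 R=145
Round 3 (k=36): L=145 R=143
Round 4 (k=26): L=143 R=28
Round 5 (k=15): L=28 R=36
Round 6 (k=15): L=36 R=63

Answer: 98,228 228,145 145,143 143,28 28,36 36,63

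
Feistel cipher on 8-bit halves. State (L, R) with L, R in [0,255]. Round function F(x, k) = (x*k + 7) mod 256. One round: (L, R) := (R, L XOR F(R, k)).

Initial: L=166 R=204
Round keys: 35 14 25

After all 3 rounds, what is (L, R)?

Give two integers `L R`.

Round 1 (k=35): L=204 R=77
Round 2 (k=14): L=77 R=241
Round 3 (k=25): L=241 R=221

Answer: 241 221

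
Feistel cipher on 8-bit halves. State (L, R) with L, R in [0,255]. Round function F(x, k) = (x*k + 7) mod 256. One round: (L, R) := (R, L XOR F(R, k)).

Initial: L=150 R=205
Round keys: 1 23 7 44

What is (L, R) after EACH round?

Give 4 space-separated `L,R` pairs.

Answer: 205,66 66,56 56,205 205,123

Derivation:
Round 1 (k=1): L=205 R=66
Round 2 (k=23): L=66 R=56
Round 3 (k=7): L=56 R=205
Round 4 (k=44): L=205 R=123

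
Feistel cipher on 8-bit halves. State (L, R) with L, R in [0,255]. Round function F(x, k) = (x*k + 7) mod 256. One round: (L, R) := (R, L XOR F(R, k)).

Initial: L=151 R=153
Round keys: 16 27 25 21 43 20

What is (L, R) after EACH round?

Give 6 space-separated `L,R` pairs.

Round 1 (k=16): L=153 R=0
Round 2 (k=27): L=0 R=158
Round 3 (k=25): L=158 R=117
Round 4 (k=21): L=117 R=62
Round 5 (k=43): L=62 R=4
Round 6 (k=20): L=4 R=105

Answer: 153,0 0,158 158,117 117,62 62,4 4,105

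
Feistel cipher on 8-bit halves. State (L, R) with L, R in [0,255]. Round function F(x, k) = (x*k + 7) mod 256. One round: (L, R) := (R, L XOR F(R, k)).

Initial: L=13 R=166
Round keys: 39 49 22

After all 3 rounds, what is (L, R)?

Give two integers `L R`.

Round 1 (k=39): L=166 R=92
Round 2 (k=49): L=92 R=5
Round 3 (k=22): L=5 R=41

Answer: 5 41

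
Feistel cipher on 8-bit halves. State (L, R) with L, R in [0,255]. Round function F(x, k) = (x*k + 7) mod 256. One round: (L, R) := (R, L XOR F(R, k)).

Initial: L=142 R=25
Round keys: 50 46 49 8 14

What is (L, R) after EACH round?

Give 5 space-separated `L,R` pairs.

Round 1 (k=50): L=25 R=103
Round 2 (k=46): L=103 R=144
Round 3 (k=49): L=144 R=240
Round 4 (k=8): L=240 R=23
Round 5 (k=14): L=23 R=185

Answer: 25,103 103,144 144,240 240,23 23,185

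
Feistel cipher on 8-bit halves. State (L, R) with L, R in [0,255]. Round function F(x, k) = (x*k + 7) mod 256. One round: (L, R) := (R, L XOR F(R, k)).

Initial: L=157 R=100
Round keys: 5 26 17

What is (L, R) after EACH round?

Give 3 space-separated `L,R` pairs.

Round 1 (k=5): L=100 R=102
Round 2 (k=26): L=102 R=7
Round 3 (k=17): L=7 R=24

Answer: 100,102 102,7 7,24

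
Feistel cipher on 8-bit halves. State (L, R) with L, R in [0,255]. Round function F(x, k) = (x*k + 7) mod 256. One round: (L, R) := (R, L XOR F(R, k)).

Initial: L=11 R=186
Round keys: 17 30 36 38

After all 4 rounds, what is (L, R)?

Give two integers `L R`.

Answer: 33 36

Derivation:
Round 1 (k=17): L=186 R=106
Round 2 (k=30): L=106 R=201
Round 3 (k=36): L=201 R=33
Round 4 (k=38): L=33 R=36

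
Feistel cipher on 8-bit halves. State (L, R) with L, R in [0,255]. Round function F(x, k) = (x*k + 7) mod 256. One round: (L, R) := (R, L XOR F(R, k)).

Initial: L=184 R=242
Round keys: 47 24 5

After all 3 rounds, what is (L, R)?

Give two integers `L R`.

Round 1 (k=47): L=242 R=205
Round 2 (k=24): L=205 R=205
Round 3 (k=5): L=205 R=197

Answer: 205 197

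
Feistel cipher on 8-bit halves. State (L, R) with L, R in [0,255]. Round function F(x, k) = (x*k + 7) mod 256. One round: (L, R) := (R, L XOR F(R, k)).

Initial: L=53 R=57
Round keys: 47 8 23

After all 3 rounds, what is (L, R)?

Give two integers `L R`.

Answer: 102 122

Derivation:
Round 1 (k=47): L=57 R=75
Round 2 (k=8): L=75 R=102
Round 3 (k=23): L=102 R=122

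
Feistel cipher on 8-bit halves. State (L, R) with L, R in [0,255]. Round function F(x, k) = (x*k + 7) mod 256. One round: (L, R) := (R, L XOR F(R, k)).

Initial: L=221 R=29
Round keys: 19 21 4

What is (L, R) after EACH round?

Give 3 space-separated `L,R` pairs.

Answer: 29,243 243,235 235,64

Derivation:
Round 1 (k=19): L=29 R=243
Round 2 (k=21): L=243 R=235
Round 3 (k=4): L=235 R=64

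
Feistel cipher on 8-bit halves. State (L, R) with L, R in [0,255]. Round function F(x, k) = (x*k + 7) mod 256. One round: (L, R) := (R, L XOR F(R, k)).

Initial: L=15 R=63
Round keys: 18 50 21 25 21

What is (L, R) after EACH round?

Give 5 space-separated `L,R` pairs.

Round 1 (k=18): L=63 R=122
Round 2 (k=50): L=122 R=228
Round 3 (k=21): L=228 R=193
Round 4 (k=25): L=193 R=4
Round 5 (k=21): L=4 R=154

Answer: 63,122 122,228 228,193 193,4 4,154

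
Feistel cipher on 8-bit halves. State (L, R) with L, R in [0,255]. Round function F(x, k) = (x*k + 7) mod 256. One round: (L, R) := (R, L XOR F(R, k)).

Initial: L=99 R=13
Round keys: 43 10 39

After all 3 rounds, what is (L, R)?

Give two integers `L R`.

Round 1 (k=43): L=13 R=85
Round 2 (k=10): L=85 R=84
Round 3 (k=39): L=84 R=134

Answer: 84 134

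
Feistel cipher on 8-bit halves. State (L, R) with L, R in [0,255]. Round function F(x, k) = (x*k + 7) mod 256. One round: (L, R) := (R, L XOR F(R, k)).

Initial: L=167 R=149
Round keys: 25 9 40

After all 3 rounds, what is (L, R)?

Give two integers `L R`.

Answer: 71 44

Derivation:
Round 1 (k=25): L=149 R=51
Round 2 (k=9): L=51 R=71
Round 3 (k=40): L=71 R=44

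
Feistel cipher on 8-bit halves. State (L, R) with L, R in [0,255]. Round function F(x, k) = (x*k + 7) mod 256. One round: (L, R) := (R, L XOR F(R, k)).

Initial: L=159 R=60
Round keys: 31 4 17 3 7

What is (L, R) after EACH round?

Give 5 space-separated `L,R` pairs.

Round 1 (k=31): L=60 R=212
Round 2 (k=4): L=212 R=107
Round 3 (k=17): L=107 R=246
Round 4 (k=3): L=246 R=130
Round 5 (k=7): L=130 R=99

Answer: 60,212 212,107 107,246 246,130 130,99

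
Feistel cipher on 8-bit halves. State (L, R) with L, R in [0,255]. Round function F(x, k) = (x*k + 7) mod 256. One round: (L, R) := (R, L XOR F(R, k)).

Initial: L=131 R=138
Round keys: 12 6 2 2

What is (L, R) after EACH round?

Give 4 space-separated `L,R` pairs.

Round 1 (k=12): L=138 R=252
Round 2 (k=6): L=252 R=101
Round 3 (k=2): L=101 R=45
Round 4 (k=2): L=45 R=4

Answer: 138,252 252,101 101,45 45,4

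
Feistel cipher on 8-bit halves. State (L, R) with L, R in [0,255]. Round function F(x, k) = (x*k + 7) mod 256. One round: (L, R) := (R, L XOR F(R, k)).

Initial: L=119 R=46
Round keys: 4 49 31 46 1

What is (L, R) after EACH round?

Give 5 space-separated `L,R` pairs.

Answer: 46,200 200,97 97,14 14,234 234,255

Derivation:
Round 1 (k=4): L=46 R=200
Round 2 (k=49): L=200 R=97
Round 3 (k=31): L=97 R=14
Round 4 (k=46): L=14 R=234
Round 5 (k=1): L=234 R=255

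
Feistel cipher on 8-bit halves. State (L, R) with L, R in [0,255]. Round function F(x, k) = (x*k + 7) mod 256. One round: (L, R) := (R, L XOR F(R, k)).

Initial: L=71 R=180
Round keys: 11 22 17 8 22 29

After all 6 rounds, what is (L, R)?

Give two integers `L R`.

Round 1 (k=11): L=180 R=132
Round 2 (k=22): L=132 R=235
Round 3 (k=17): L=235 R=38
Round 4 (k=8): L=38 R=220
Round 5 (k=22): L=220 R=201
Round 6 (k=29): L=201 R=16

Answer: 201 16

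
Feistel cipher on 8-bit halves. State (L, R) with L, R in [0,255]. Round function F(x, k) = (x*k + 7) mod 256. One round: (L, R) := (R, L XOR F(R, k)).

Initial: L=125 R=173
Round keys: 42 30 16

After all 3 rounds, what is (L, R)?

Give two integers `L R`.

Answer: 242 51

Derivation:
Round 1 (k=42): L=173 R=20
Round 2 (k=30): L=20 R=242
Round 3 (k=16): L=242 R=51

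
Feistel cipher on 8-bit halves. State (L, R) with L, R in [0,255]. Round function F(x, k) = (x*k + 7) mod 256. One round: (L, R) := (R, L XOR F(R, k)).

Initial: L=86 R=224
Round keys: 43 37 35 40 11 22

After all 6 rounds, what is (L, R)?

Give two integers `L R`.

Round 1 (k=43): L=224 R=241
Round 2 (k=37): L=241 R=60
Round 3 (k=35): L=60 R=202
Round 4 (k=40): L=202 R=171
Round 5 (k=11): L=171 R=170
Round 6 (k=22): L=170 R=8

Answer: 170 8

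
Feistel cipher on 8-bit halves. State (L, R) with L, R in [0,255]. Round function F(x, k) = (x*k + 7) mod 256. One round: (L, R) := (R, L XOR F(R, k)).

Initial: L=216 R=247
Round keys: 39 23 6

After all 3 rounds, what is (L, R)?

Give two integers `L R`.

Round 1 (k=39): L=247 R=112
Round 2 (k=23): L=112 R=224
Round 3 (k=6): L=224 R=55

Answer: 224 55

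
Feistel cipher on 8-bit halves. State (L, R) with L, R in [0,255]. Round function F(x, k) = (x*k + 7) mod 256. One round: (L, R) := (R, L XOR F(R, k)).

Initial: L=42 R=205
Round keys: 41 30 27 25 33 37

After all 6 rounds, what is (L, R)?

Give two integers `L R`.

Round 1 (k=41): L=205 R=246
Round 2 (k=30): L=246 R=22
Round 3 (k=27): L=22 R=175
Round 4 (k=25): L=175 R=8
Round 5 (k=33): L=8 R=160
Round 6 (k=37): L=160 R=47

Answer: 160 47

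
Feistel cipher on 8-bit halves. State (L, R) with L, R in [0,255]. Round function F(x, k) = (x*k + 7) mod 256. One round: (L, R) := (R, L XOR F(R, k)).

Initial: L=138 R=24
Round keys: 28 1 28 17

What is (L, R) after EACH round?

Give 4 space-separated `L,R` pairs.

Answer: 24,45 45,44 44,250 250,141

Derivation:
Round 1 (k=28): L=24 R=45
Round 2 (k=1): L=45 R=44
Round 3 (k=28): L=44 R=250
Round 4 (k=17): L=250 R=141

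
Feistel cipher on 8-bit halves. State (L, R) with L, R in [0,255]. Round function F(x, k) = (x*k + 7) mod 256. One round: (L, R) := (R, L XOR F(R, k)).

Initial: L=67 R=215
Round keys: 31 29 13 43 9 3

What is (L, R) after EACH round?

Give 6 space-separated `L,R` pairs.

Round 1 (k=31): L=215 R=83
Round 2 (k=29): L=83 R=185
Round 3 (k=13): L=185 R=63
Round 4 (k=43): L=63 R=37
Round 5 (k=9): L=37 R=107
Round 6 (k=3): L=107 R=109

Answer: 215,83 83,185 185,63 63,37 37,107 107,109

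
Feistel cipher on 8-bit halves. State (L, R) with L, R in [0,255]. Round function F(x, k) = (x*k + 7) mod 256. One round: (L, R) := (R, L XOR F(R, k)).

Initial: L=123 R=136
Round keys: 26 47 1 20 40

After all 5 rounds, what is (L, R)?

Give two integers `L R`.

Answer: 44 81

Derivation:
Round 1 (k=26): L=136 R=172
Round 2 (k=47): L=172 R=19
Round 3 (k=1): L=19 R=182
Round 4 (k=20): L=182 R=44
Round 5 (k=40): L=44 R=81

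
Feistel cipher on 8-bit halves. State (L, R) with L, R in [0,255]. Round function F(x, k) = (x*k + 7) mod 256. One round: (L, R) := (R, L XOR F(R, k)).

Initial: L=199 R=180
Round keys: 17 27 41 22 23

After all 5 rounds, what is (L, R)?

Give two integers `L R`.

Round 1 (k=17): L=180 R=60
Round 2 (k=27): L=60 R=239
Round 3 (k=41): L=239 R=114
Round 4 (k=22): L=114 R=60
Round 5 (k=23): L=60 R=25

Answer: 60 25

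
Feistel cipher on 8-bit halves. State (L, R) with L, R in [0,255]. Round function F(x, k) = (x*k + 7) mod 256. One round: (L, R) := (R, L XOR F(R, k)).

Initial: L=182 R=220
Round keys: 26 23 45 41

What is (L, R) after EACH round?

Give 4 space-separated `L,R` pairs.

Round 1 (k=26): L=220 R=233
Round 2 (k=23): L=233 R=42
Round 3 (k=45): L=42 R=128
Round 4 (k=41): L=128 R=173

Answer: 220,233 233,42 42,128 128,173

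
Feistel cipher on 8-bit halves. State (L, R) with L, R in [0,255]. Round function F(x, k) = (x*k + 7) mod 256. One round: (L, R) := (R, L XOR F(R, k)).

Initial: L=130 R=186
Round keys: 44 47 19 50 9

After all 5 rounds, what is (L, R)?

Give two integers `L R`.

Answer: 27 64

Derivation:
Round 1 (k=44): L=186 R=125
Round 2 (k=47): L=125 R=64
Round 3 (k=19): L=64 R=186
Round 4 (k=50): L=186 R=27
Round 5 (k=9): L=27 R=64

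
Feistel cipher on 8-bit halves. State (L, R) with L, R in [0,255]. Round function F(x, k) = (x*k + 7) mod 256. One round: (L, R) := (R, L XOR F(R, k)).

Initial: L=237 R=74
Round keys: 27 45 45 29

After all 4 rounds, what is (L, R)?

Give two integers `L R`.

Answer: 0 146

Derivation:
Round 1 (k=27): L=74 R=56
Round 2 (k=45): L=56 R=149
Round 3 (k=45): L=149 R=0
Round 4 (k=29): L=0 R=146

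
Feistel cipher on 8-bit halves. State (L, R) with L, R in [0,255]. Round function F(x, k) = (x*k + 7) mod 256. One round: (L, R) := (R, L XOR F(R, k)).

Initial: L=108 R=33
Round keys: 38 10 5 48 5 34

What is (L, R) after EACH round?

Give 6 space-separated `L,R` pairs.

Answer: 33,129 129,48 48,118 118,23 23,12 12,136

Derivation:
Round 1 (k=38): L=33 R=129
Round 2 (k=10): L=129 R=48
Round 3 (k=5): L=48 R=118
Round 4 (k=48): L=118 R=23
Round 5 (k=5): L=23 R=12
Round 6 (k=34): L=12 R=136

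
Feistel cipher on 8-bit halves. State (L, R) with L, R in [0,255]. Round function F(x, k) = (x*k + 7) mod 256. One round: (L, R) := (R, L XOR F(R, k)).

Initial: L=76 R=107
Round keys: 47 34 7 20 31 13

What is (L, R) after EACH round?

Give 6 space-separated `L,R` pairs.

Round 1 (k=47): L=107 R=224
Round 2 (k=34): L=224 R=172
Round 3 (k=7): L=172 R=91
Round 4 (k=20): L=91 R=143
Round 5 (k=31): L=143 R=3
Round 6 (k=13): L=3 R=161

Answer: 107,224 224,172 172,91 91,143 143,3 3,161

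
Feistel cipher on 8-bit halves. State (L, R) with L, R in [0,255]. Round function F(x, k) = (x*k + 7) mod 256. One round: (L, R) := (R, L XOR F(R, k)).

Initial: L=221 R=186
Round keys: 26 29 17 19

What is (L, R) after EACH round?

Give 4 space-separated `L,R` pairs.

Answer: 186,54 54,159 159,160 160,120

Derivation:
Round 1 (k=26): L=186 R=54
Round 2 (k=29): L=54 R=159
Round 3 (k=17): L=159 R=160
Round 4 (k=19): L=160 R=120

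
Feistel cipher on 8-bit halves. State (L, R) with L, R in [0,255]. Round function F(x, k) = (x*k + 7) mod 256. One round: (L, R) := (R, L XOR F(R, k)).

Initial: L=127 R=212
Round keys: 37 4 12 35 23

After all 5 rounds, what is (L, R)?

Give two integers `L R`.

Answer: 103 183

Derivation:
Round 1 (k=37): L=212 R=212
Round 2 (k=4): L=212 R=131
Round 3 (k=12): L=131 R=255
Round 4 (k=35): L=255 R=103
Round 5 (k=23): L=103 R=183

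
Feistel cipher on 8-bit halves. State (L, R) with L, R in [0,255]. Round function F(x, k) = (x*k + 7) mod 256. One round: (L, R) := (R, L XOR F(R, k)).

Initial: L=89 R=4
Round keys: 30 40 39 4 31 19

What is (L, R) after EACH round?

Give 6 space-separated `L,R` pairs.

Answer: 4,38 38,243 243,42 42,92 92,1 1,70

Derivation:
Round 1 (k=30): L=4 R=38
Round 2 (k=40): L=38 R=243
Round 3 (k=39): L=243 R=42
Round 4 (k=4): L=42 R=92
Round 5 (k=31): L=92 R=1
Round 6 (k=19): L=1 R=70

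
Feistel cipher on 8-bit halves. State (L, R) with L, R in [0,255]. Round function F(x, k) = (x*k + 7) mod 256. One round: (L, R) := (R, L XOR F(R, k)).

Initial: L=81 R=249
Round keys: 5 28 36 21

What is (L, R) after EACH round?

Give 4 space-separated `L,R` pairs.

Round 1 (k=5): L=249 R=181
Round 2 (k=28): L=181 R=42
Round 3 (k=36): L=42 R=90
Round 4 (k=21): L=90 R=67

Answer: 249,181 181,42 42,90 90,67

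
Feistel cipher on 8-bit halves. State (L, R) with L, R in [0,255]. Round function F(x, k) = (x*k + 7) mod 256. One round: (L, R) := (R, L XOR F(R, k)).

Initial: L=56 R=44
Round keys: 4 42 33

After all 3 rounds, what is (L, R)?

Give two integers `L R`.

Answer: 81 247

Derivation:
Round 1 (k=4): L=44 R=143
Round 2 (k=42): L=143 R=81
Round 3 (k=33): L=81 R=247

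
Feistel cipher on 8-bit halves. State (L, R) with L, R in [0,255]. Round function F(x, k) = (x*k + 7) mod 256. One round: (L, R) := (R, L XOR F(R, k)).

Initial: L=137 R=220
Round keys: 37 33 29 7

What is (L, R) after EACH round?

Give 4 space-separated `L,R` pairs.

Answer: 220,90 90,125 125,106 106,144

Derivation:
Round 1 (k=37): L=220 R=90
Round 2 (k=33): L=90 R=125
Round 3 (k=29): L=125 R=106
Round 4 (k=7): L=106 R=144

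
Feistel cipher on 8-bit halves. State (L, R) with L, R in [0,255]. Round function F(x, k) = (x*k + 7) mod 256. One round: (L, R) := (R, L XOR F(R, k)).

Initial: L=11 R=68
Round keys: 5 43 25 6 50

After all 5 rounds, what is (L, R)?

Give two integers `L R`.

Round 1 (k=5): L=68 R=80
Round 2 (k=43): L=80 R=51
Round 3 (k=25): L=51 R=82
Round 4 (k=6): L=82 R=192
Round 5 (k=50): L=192 R=213

Answer: 192 213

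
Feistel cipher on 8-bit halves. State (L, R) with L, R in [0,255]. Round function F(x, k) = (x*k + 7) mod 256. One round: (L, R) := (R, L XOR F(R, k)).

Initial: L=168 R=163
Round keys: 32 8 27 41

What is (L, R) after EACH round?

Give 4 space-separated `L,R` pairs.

Answer: 163,207 207,220 220,244 244,199

Derivation:
Round 1 (k=32): L=163 R=207
Round 2 (k=8): L=207 R=220
Round 3 (k=27): L=220 R=244
Round 4 (k=41): L=244 R=199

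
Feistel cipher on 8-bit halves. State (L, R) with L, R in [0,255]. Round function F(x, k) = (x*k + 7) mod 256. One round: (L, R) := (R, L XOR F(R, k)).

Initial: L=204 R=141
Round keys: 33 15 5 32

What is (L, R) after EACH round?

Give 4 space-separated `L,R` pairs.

Round 1 (k=33): L=141 R=248
Round 2 (k=15): L=248 R=2
Round 3 (k=5): L=2 R=233
Round 4 (k=32): L=233 R=37

Answer: 141,248 248,2 2,233 233,37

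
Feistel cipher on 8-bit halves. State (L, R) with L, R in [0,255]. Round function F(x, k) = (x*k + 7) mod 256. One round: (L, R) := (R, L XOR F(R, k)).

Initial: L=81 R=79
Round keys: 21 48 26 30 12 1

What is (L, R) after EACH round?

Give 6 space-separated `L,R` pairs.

Answer: 79,211 211,216 216,36 36,231 231,255 255,225

Derivation:
Round 1 (k=21): L=79 R=211
Round 2 (k=48): L=211 R=216
Round 3 (k=26): L=216 R=36
Round 4 (k=30): L=36 R=231
Round 5 (k=12): L=231 R=255
Round 6 (k=1): L=255 R=225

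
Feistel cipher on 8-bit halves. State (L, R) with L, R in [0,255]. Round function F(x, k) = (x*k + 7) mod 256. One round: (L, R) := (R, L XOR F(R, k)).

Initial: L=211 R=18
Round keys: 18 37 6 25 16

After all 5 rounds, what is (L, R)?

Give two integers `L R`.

Answer: 161 26

Derivation:
Round 1 (k=18): L=18 R=152
Round 2 (k=37): L=152 R=237
Round 3 (k=6): L=237 R=13
Round 4 (k=25): L=13 R=161
Round 5 (k=16): L=161 R=26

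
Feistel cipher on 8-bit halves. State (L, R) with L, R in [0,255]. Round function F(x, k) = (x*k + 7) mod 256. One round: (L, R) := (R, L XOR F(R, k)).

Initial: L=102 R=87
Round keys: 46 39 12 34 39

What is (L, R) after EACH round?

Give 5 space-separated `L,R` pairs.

Round 1 (k=46): L=87 R=207
Round 2 (k=39): L=207 R=199
Round 3 (k=12): L=199 R=148
Round 4 (k=34): L=148 R=104
Round 5 (k=39): L=104 R=75

Answer: 87,207 207,199 199,148 148,104 104,75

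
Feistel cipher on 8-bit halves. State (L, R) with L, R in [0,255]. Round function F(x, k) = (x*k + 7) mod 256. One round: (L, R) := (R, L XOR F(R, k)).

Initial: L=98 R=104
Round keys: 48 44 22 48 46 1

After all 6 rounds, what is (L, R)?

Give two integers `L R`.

Round 1 (k=48): L=104 R=229
Round 2 (k=44): L=229 R=11
Round 3 (k=22): L=11 R=28
Round 4 (k=48): L=28 R=76
Round 5 (k=46): L=76 R=179
Round 6 (k=1): L=179 R=246

Answer: 179 246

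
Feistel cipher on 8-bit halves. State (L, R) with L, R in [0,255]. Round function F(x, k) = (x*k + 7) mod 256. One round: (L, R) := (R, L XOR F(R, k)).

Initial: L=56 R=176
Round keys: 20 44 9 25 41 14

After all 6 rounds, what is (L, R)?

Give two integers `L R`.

Answer: 11 254

Derivation:
Round 1 (k=20): L=176 R=255
Round 2 (k=44): L=255 R=107
Round 3 (k=9): L=107 R=53
Round 4 (k=25): L=53 R=95
Round 5 (k=41): L=95 R=11
Round 6 (k=14): L=11 R=254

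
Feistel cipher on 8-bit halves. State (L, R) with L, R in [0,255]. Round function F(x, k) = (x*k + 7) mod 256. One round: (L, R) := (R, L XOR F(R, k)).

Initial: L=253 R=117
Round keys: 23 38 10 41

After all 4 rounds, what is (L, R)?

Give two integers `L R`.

Round 1 (k=23): L=117 R=119
Round 2 (k=38): L=119 R=196
Round 3 (k=10): L=196 R=216
Round 4 (k=41): L=216 R=91

Answer: 216 91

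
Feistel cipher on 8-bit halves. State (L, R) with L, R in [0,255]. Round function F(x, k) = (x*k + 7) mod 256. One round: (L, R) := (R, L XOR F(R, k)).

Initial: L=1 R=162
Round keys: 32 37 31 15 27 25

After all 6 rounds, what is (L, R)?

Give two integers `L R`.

Round 1 (k=32): L=162 R=70
Round 2 (k=37): L=70 R=135
Round 3 (k=31): L=135 R=38
Round 4 (k=15): L=38 R=198
Round 5 (k=27): L=198 R=207
Round 6 (k=25): L=207 R=248

Answer: 207 248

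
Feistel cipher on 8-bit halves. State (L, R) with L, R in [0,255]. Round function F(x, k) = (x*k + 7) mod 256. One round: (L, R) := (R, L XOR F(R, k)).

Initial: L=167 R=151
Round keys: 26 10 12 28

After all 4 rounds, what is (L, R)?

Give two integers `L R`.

Answer: 173 175

Derivation:
Round 1 (k=26): L=151 R=250
Round 2 (k=10): L=250 R=92
Round 3 (k=12): L=92 R=173
Round 4 (k=28): L=173 R=175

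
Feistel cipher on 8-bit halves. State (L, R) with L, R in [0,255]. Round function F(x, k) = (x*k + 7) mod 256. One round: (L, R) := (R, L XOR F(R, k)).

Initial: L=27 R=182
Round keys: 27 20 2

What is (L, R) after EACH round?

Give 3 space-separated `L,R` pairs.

Round 1 (k=27): L=182 R=34
Round 2 (k=20): L=34 R=25
Round 3 (k=2): L=25 R=27

Answer: 182,34 34,25 25,27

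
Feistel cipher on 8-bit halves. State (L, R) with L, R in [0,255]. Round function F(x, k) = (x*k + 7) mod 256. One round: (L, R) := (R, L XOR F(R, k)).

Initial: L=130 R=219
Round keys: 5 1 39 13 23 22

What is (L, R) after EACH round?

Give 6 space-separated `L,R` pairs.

Answer: 219,204 204,8 8,243 243,86 86,50 50,5

Derivation:
Round 1 (k=5): L=219 R=204
Round 2 (k=1): L=204 R=8
Round 3 (k=39): L=8 R=243
Round 4 (k=13): L=243 R=86
Round 5 (k=23): L=86 R=50
Round 6 (k=22): L=50 R=5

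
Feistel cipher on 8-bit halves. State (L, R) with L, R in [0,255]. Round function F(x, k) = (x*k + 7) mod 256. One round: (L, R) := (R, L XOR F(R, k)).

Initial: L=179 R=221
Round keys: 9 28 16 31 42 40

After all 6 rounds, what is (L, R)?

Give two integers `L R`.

Round 1 (k=9): L=221 R=127
Round 2 (k=28): L=127 R=54
Round 3 (k=16): L=54 R=24
Round 4 (k=31): L=24 R=217
Round 5 (k=42): L=217 R=185
Round 6 (k=40): L=185 R=54

Answer: 185 54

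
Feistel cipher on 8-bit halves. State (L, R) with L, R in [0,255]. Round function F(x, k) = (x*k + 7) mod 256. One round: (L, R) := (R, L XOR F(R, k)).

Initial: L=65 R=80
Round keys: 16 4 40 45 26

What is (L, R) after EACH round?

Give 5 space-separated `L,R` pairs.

Answer: 80,70 70,79 79,25 25,35 35,140

Derivation:
Round 1 (k=16): L=80 R=70
Round 2 (k=4): L=70 R=79
Round 3 (k=40): L=79 R=25
Round 4 (k=45): L=25 R=35
Round 5 (k=26): L=35 R=140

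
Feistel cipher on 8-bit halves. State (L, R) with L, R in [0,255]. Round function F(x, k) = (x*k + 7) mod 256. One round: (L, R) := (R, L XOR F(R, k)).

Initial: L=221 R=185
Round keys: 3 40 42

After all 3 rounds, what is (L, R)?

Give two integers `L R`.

Round 1 (k=3): L=185 R=239
Round 2 (k=40): L=239 R=230
Round 3 (k=42): L=230 R=44

Answer: 230 44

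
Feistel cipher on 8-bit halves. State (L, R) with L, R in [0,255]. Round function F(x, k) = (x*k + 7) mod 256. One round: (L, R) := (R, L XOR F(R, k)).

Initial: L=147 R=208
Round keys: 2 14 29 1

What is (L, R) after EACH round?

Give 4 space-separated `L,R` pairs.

Answer: 208,52 52,15 15,142 142,154

Derivation:
Round 1 (k=2): L=208 R=52
Round 2 (k=14): L=52 R=15
Round 3 (k=29): L=15 R=142
Round 4 (k=1): L=142 R=154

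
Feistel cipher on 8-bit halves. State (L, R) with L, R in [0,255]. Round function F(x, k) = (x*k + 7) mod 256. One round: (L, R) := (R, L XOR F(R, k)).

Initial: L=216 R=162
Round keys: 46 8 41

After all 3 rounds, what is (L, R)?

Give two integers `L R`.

Answer: 125 247

Derivation:
Round 1 (k=46): L=162 R=251
Round 2 (k=8): L=251 R=125
Round 3 (k=41): L=125 R=247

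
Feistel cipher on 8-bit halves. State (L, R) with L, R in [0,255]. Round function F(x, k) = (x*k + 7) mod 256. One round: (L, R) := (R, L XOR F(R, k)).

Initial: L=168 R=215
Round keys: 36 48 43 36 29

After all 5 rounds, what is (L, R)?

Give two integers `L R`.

Round 1 (k=36): L=215 R=235
Round 2 (k=48): L=235 R=192
Round 3 (k=43): L=192 R=172
Round 4 (k=36): L=172 R=247
Round 5 (k=29): L=247 R=174

Answer: 247 174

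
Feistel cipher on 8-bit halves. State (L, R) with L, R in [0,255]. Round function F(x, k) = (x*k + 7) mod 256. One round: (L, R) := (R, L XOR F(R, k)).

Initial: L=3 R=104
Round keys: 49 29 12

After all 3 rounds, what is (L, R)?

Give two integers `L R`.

Round 1 (k=49): L=104 R=236
Round 2 (k=29): L=236 R=171
Round 3 (k=12): L=171 R=231

Answer: 171 231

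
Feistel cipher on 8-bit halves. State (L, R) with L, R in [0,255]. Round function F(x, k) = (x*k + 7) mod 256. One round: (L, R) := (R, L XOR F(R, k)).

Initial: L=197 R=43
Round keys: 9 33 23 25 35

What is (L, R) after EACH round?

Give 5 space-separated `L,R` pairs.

Round 1 (k=9): L=43 R=79
Round 2 (k=33): L=79 R=29
Round 3 (k=23): L=29 R=237
Round 4 (k=25): L=237 R=49
Round 5 (k=35): L=49 R=87

Answer: 43,79 79,29 29,237 237,49 49,87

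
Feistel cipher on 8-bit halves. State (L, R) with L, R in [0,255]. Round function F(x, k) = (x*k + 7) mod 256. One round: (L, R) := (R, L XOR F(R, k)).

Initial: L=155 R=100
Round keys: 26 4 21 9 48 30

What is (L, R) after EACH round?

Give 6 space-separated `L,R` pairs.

Answer: 100,180 180,179 179,2 2,170 170,229 229,119

Derivation:
Round 1 (k=26): L=100 R=180
Round 2 (k=4): L=180 R=179
Round 3 (k=21): L=179 R=2
Round 4 (k=9): L=2 R=170
Round 5 (k=48): L=170 R=229
Round 6 (k=30): L=229 R=119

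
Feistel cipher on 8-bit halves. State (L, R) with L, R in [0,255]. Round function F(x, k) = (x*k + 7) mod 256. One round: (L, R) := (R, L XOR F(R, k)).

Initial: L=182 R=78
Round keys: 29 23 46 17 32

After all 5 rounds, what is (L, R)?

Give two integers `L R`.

Answer: 21 223

Derivation:
Round 1 (k=29): L=78 R=107
Round 2 (k=23): L=107 R=234
Round 3 (k=46): L=234 R=120
Round 4 (k=17): L=120 R=21
Round 5 (k=32): L=21 R=223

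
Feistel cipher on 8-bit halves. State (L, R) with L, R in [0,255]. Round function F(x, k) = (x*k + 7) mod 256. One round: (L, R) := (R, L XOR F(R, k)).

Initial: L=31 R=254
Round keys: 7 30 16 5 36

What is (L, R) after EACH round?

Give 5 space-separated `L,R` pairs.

Round 1 (k=7): L=254 R=230
Round 2 (k=30): L=230 R=5
Round 3 (k=16): L=5 R=177
Round 4 (k=5): L=177 R=121
Round 5 (k=36): L=121 R=186

Answer: 254,230 230,5 5,177 177,121 121,186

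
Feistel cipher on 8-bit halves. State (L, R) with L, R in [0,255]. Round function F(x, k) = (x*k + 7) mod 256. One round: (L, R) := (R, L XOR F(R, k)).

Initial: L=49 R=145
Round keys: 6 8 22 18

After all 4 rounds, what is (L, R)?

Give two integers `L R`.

Answer: 119 19

Derivation:
Round 1 (k=6): L=145 R=92
Round 2 (k=8): L=92 R=118
Round 3 (k=22): L=118 R=119
Round 4 (k=18): L=119 R=19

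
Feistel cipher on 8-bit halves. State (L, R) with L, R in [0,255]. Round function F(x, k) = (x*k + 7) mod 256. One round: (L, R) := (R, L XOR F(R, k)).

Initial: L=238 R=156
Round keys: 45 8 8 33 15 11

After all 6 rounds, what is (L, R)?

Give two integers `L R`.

Answer: 111 246

Derivation:
Round 1 (k=45): L=156 R=157
Round 2 (k=8): L=157 R=115
Round 3 (k=8): L=115 R=2
Round 4 (k=33): L=2 R=58
Round 5 (k=15): L=58 R=111
Round 6 (k=11): L=111 R=246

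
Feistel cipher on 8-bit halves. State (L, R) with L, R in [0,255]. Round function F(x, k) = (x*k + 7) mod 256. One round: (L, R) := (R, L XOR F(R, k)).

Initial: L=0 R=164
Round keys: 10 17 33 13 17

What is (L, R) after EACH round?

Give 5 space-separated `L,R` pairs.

Round 1 (k=10): L=164 R=111
Round 2 (k=17): L=111 R=194
Round 3 (k=33): L=194 R=102
Round 4 (k=13): L=102 R=247
Round 5 (k=17): L=247 R=8

Answer: 164,111 111,194 194,102 102,247 247,8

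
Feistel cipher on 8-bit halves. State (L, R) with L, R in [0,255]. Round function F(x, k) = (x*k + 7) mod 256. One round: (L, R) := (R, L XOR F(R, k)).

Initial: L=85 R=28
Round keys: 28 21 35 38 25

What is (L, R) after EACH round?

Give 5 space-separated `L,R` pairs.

Answer: 28,66 66,109 109,172 172,226 226,181

Derivation:
Round 1 (k=28): L=28 R=66
Round 2 (k=21): L=66 R=109
Round 3 (k=35): L=109 R=172
Round 4 (k=38): L=172 R=226
Round 5 (k=25): L=226 R=181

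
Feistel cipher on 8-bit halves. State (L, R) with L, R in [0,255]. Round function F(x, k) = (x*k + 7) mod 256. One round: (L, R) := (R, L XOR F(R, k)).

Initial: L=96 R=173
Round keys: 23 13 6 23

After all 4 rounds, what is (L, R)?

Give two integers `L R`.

Answer: 29 94

Derivation:
Round 1 (k=23): L=173 R=242
Round 2 (k=13): L=242 R=252
Round 3 (k=6): L=252 R=29
Round 4 (k=23): L=29 R=94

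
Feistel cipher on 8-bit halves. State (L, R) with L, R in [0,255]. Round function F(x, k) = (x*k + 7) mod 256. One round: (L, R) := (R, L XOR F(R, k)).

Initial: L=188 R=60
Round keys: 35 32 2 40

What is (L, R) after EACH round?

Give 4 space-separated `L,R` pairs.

Answer: 60,135 135,219 219,58 58,204

Derivation:
Round 1 (k=35): L=60 R=135
Round 2 (k=32): L=135 R=219
Round 3 (k=2): L=219 R=58
Round 4 (k=40): L=58 R=204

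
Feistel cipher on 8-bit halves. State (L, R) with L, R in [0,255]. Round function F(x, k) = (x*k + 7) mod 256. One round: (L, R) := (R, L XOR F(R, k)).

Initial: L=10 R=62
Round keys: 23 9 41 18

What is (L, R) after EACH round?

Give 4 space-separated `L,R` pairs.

Round 1 (k=23): L=62 R=147
Round 2 (k=9): L=147 R=12
Round 3 (k=41): L=12 R=96
Round 4 (k=18): L=96 R=203

Answer: 62,147 147,12 12,96 96,203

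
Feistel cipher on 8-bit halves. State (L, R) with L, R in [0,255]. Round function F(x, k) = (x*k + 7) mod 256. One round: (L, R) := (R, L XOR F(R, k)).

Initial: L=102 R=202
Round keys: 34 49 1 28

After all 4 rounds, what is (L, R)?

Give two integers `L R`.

Answer: 184 217

Derivation:
Round 1 (k=34): L=202 R=189
Round 2 (k=49): L=189 R=254
Round 3 (k=1): L=254 R=184
Round 4 (k=28): L=184 R=217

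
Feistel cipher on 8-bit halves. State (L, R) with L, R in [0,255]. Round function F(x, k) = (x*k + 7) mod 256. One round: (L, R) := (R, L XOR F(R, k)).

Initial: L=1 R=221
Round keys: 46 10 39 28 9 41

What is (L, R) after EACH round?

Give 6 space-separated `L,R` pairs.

Round 1 (k=46): L=221 R=188
Round 2 (k=10): L=188 R=130
Round 3 (k=39): L=130 R=105
Round 4 (k=28): L=105 R=1
Round 5 (k=9): L=1 R=121
Round 6 (k=41): L=121 R=105

Answer: 221,188 188,130 130,105 105,1 1,121 121,105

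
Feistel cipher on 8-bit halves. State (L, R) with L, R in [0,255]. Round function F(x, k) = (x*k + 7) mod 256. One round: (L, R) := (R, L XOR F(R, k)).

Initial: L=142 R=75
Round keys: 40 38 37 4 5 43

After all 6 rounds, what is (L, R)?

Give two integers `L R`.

Answer: 72 78

Derivation:
Round 1 (k=40): L=75 R=49
Round 2 (k=38): L=49 R=6
Round 3 (k=37): L=6 R=212
Round 4 (k=4): L=212 R=81
Round 5 (k=5): L=81 R=72
Round 6 (k=43): L=72 R=78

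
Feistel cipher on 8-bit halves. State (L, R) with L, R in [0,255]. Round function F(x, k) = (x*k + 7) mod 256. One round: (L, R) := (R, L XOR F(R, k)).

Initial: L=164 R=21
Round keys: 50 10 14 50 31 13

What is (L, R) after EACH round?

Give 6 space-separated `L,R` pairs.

Answer: 21,133 133,44 44,234 234,151 151,186 186,238

Derivation:
Round 1 (k=50): L=21 R=133
Round 2 (k=10): L=133 R=44
Round 3 (k=14): L=44 R=234
Round 4 (k=50): L=234 R=151
Round 5 (k=31): L=151 R=186
Round 6 (k=13): L=186 R=238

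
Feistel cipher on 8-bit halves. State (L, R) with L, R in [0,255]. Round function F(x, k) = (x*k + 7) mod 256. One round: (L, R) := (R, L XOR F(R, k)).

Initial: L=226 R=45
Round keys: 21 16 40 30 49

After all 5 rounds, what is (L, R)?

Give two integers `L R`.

Round 1 (k=21): L=45 R=90
Round 2 (k=16): L=90 R=138
Round 3 (k=40): L=138 R=205
Round 4 (k=30): L=205 R=135
Round 5 (k=49): L=135 R=19

Answer: 135 19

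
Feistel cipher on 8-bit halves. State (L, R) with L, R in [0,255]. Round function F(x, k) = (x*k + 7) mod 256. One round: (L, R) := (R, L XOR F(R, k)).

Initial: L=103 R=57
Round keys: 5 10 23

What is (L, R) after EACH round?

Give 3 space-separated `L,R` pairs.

Round 1 (k=5): L=57 R=67
Round 2 (k=10): L=67 R=156
Round 3 (k=23): L=156 R=72

Answer: 57,67 67,156 156,72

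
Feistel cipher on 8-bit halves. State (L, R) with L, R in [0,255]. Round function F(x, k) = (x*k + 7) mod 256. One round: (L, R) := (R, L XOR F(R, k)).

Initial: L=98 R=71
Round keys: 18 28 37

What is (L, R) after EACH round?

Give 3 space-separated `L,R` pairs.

Round 1 (k=18): L=71 R=103
Round 2 (k=28): L=103 R=12
Round 3 (k=37): L=12 R=164

Answer: 71,103 103,12 12,164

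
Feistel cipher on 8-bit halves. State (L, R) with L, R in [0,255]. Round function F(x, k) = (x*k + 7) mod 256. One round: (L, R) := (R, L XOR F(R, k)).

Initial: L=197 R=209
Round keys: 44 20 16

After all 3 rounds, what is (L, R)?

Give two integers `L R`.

Round 1 (k=44): L=209 R=54
Round 2 (k=20): L=54 R=238
Round 3 (k=16): L=238 R=209

Answer: 238 209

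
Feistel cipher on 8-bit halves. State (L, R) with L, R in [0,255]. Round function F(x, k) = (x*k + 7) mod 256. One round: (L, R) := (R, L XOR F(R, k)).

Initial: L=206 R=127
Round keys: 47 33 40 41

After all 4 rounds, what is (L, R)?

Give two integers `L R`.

Answer: 193 210

Derivation:
Round 1 (k=47): L=127 R=150
Round 2 (k=33): L=150 R=34
Round 3 (k=40): L=34 R=193
Round 4 (k=41): L=193 R=210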